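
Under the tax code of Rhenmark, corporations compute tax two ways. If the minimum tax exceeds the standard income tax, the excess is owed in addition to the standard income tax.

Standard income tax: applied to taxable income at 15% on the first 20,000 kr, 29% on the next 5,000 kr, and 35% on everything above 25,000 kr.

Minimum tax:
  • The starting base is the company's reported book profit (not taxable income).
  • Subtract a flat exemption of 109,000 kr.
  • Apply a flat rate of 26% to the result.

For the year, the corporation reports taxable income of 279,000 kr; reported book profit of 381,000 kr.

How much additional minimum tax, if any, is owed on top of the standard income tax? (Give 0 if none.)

Standard income tax:
  20,000 kr × 15% = 3,000 kr
  5,000 kr × 29% = 1,450 kr
  254,000 kr × 35% = 88,900 kr
  → 93,350 kr

Minimum tax:
  Base (reported book profit): 381,000 kr
  Less exemption 109,000 kr → base 272,000 kr
  272,000 kr × 26% = 70,720 kr

70,720 kr ≤ 93,350 kr, so no add-on is due.

0 kr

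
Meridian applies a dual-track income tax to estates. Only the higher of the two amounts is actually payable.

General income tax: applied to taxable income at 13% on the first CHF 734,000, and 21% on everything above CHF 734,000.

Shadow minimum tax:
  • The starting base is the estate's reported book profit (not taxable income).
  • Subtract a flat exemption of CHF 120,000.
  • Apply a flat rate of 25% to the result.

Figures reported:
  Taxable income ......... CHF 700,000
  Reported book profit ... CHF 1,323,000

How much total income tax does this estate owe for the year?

CHF 300,750

General income tax:
  CHF 700,000 × 13% = CHF 91,000

Shadow minimum tax:
  Base (reported book profit): CHF 1,323,000
  Less exemption CHF 120,000 → base CHF 1,203,000
  CHF 1,203,000 × 25% = CHF 300,750

CHF 300,750 > CHF 91,000, so the shadow minimum tax is the binding amount.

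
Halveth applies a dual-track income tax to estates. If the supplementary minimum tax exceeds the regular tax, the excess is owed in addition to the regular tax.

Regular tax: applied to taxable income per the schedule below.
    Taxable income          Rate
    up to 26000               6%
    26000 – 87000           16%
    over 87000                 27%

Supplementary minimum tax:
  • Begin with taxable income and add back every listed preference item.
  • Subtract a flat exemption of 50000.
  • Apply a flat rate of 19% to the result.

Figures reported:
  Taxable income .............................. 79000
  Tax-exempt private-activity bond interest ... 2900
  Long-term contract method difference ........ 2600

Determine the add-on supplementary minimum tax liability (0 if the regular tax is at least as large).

Regular tax:
  26000 × 6% = 1560
  53000 × 16% = 8480
  → 10040

Supplementary minimum tax:
  Adjusted income: 79000 + 2900 + 2600 = 84500
  Less exemption 50000 → base 34500
  34500 × 19% = 6555

6555 ≤ 10040, so no add-on is due.

0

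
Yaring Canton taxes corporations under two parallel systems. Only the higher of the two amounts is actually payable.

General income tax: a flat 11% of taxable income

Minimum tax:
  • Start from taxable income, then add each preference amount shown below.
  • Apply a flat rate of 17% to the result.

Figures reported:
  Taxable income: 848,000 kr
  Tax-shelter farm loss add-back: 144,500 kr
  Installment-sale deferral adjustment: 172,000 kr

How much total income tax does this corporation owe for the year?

197,965 kr

General income tax:
  848,000 kr × 11% = 93,280 kr

Minimum tax:
  Adjusted income: 848,000 kr + 144,500 kr + 172,000 kr = 1,164,500 kr
  1,164,500 kr × 17% = 197,965 kr

197,965 kr > 93,280 kr, so the minimum tax is the binding amount.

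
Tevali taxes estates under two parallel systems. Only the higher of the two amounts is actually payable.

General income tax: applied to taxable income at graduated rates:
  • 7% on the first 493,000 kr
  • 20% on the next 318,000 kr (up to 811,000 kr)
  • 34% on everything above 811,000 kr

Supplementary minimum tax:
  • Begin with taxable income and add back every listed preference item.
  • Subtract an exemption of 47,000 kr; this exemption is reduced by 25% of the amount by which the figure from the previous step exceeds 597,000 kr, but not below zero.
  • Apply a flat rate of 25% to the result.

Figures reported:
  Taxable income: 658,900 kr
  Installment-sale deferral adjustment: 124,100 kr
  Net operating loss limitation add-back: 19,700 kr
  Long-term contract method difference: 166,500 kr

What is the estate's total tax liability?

242,300 kr

General income tax:
  493,000 kr × 7% = 34,510 kr
  165,900 kr × 20% = 33,180 kr
  → 67,690 kr

Supplementary minimum tax:
  Adjusted income: 658,900 kr + 124,100 kr + 19,700 kr + 166,500 kr = 969,200 kr
  Exemption: 25% × (969,200 kr − 597,000 kr) = 93,050 kr ≥ 47,000 kr, so the exemption is fully phased out
  Base: 969,200 kr − 0 kr = 969,200 kr
  969,200 kr × 25% = 242,300 kr

242,300 kr > 67,690 kr, so the supplementary minimum tax is the binding amount.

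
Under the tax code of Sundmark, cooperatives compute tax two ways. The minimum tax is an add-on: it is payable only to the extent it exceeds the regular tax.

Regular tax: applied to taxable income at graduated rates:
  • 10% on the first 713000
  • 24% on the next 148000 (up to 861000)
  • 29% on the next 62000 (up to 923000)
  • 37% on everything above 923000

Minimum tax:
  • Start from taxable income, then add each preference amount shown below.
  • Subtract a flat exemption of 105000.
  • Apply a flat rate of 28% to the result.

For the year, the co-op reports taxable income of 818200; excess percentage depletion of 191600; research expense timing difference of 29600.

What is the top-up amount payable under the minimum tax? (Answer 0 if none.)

Regular tax:
  713000 × 10% = 71300
  105200 × 24% = 25248
  → 96548

Minimum tax:
  Adjusted income: 818200 + 191600 + 29600 = 1039400
  Less exemption 105000 → base 934400
  934400 × 28% = 261632

Excess of minimum tax over regular tax: 261632 − 96548 = 165084.

165084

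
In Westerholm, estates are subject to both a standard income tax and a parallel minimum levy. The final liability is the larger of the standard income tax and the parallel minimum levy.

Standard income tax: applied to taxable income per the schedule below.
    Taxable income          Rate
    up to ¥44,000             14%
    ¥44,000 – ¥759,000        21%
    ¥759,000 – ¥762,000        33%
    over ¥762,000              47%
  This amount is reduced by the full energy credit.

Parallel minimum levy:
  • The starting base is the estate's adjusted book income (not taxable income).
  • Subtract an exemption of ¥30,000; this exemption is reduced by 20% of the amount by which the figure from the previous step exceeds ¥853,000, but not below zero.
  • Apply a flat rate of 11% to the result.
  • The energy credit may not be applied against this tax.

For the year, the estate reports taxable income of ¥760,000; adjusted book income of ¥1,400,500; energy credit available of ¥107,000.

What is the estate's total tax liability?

¥154,055

Parallel minimum levy:
  Base (adjusted book income): ¥1,400,500
  Exemption: 20% × (¥1,400,500 − ¥853,000) = ¥109,500 ≥ ¥30,000, so the exemption is fully phased out
  Base: ¥1,400,500 − ¥0 = ¥1,400,500
  ¥1,400,500 × 11% = ¥154,055

Standard income tax:
  ¥44,000 × 14% = ¥6,160
  ¥715,000 × 21% = ¥150,150
  ¥1,000 × 33% = ¥330
  → ¥156,640
  Less energy credit ¥107,000 → ¥49,640

¥154,055 > ¥49,640, so the parallel minimum levy is the binding amount.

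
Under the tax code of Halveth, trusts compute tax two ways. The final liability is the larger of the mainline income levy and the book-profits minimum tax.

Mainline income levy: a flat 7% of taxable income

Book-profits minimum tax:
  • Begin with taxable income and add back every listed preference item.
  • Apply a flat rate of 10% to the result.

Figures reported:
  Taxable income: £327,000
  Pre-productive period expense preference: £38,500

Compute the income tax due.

Mainline income levy:
  £327,000 × 7% = £22,890

Book-profits minimum tax:
  Adjusted income: £327,000 + £38,500 = £365,500
  £365,500 × 10% = £36,550

£36,550 > £22,890, so the book-profits minimum tax is the binding amount.

£36,550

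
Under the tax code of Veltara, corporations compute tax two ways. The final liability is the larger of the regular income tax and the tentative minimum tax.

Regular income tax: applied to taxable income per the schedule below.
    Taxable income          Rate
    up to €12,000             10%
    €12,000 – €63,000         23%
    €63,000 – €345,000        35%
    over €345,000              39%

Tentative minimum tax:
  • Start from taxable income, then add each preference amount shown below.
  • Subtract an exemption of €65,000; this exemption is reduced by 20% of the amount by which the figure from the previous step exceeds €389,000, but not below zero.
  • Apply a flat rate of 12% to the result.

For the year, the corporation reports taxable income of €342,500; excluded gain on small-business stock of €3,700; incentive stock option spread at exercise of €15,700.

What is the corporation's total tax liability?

€110,755

Tentative minimum tax:
  Adjusted income: €342,500 + €3,700 + €15,700 = €361,900
  Exemption: €361,900 ≤ €389,000, so full €65,000 applies
  Base: €361,900 − €65,000 = €296,900
  €296,900 × 12% = €35,628

Regular income tax:
  €12,000 × 10% = €1,200
  €51,000 × 23% = €11,730
  €279,500 × 35% = €97,825
  → €110,755

€110,755 > €35,628, so the regular income tax governs.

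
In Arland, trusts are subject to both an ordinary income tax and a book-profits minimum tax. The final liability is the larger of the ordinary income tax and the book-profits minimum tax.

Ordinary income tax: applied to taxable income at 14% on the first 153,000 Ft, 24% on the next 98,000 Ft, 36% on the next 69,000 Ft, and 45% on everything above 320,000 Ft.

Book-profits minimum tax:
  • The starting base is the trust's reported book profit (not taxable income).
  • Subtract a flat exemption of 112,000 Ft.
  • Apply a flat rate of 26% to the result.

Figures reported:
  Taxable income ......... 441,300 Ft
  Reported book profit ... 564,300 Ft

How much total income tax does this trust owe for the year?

124,365 Ft

Ordinary income tax:
  153,000 Ft × 14% = 21,420 Ft
  98,000 Ft × 24% = 23,520 Ft
  69,000 Ft × 36% = 24,840 Ft
  121,300 Ft × 45% = 54,585 Ft
  → 124,365 Ft

Book-profits minimum tax:
  Base (reported book profit): 564,300 Ft
  Less exemption 112,000 Ft → base 452,300 Ft
  452,300 Ft × 26% = 117,598 Ft

124,365 Ft > 117,598 Ft, so the ordinary income tax governs.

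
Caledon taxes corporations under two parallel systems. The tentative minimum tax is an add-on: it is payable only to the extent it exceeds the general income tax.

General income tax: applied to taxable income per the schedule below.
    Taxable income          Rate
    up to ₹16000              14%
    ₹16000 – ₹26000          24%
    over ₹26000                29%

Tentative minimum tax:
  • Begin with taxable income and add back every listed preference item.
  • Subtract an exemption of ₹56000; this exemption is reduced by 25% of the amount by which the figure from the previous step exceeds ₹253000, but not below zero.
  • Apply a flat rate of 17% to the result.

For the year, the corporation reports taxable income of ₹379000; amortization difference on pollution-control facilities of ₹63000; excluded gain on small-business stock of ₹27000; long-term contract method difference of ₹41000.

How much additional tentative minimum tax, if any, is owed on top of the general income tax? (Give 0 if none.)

General income tax:
  ₹16000 × 14% = ₹2240
  ₹10000 × 24% = ₹2400
  ₹353000 × 29% = ₹102370
  → ₹107010

Tentative minimum tax:
  Adjusted income: ₹379000 + ₹63000 + ₹27000 + ₹41000 = ₹510000
  Exemption: 25% × (₹510000 − ₹253000) = ₹64250 ≥ ₹56000, so the exemption is fully phased out
  Base: ₹510000 − ₹0 = ₹510000
  ₹510000 × 17% = ₹86700

₹86700 ≤ ₹107010, so no add-on is due.

₹0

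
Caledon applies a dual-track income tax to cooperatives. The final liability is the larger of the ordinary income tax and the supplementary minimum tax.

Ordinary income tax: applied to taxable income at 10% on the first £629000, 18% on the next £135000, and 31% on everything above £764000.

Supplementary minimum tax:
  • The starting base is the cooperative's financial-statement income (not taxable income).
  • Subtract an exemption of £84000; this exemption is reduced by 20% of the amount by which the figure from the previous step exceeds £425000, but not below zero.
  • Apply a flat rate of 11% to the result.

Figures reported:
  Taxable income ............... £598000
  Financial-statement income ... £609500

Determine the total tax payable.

Supplementary minimum tax:
  Base (financial-statement income): £609500
  Exemption: £84000 − 20% × (£609500 − £425000) = £84000 − £36900 = £47100
  Base: £609500 − £47100 = £562400
  £562400 × 11% = £61864

Ordinary income tax:
  £598000 × 10% = £59800

£61864 > £59800, so the supplementary minimum tax is the binding amount.

£61864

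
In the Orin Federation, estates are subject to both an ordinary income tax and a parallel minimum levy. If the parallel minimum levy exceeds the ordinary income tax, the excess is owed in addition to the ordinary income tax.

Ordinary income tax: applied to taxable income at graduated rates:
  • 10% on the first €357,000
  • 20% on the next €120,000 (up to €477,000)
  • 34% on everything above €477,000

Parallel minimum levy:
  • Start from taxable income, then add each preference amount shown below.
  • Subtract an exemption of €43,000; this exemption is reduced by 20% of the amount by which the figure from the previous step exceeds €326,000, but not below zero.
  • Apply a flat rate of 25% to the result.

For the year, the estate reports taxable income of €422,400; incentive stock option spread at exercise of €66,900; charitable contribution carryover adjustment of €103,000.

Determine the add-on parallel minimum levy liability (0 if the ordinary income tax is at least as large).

€99,295

Ordinary income tax:
  €357,000 × 10% = €35,700
  €65,400 × 20% = €13,080
  → €48,780

Parallel minimum levy:
  Adjusted income: €422,400 + €66,900 + €103,000 = €592,300
  Exemption: 20% × (€592,300 − €326,000) = €53,260 ≥ €43,000, so the exemption is fully phased out
  Base: €592,300 − €0 = €592,300
  €592,300 × 25% = €148,075

Excess of parallel minimum levy over ordinary income tax: €148,075 − €48,780 = €99,295.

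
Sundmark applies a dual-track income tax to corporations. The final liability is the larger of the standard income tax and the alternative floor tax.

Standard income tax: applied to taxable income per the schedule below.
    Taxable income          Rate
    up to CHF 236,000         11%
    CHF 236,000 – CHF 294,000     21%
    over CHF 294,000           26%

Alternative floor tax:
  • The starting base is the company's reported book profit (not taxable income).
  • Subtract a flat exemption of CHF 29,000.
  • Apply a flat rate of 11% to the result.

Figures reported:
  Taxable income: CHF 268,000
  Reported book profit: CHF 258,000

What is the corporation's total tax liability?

CHF 32,680

Alternative floor tax:
  Base (reported book profit): CHF 258,000
  Less exemption CHF 29,000 → base CHF 229,000
  CHF 229,000 × 11% = CHF 25,190

Standard income tax:
  CHF 236,000 × 11% = CHF 25,960
  CHF 32,000 × 21% = CHF 6,720
  → CHF 32,680

CHF 32,680 > CHF 25,190, so the standard income tax governs.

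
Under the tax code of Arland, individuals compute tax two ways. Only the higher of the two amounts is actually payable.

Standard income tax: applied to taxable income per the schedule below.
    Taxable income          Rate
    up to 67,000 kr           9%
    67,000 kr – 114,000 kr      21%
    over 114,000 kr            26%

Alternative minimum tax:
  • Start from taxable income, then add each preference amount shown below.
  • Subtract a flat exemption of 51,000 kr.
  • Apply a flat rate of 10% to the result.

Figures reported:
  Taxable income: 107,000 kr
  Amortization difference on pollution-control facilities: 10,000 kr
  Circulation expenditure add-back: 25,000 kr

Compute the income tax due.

14,430 kr

Standard income tax:
  67,000 kr × 9% = 6,030 kr
  40,000 kr × 21% = 8,400 kr
  → 14,430 kr

Alternative minimum tax:
  Adjusted income: 107,000 kr + 10,000 kr + 25,000 kr = 142,000 kr
  Less exemption 51,000 kr → base 91,000 kr
  91,000 kr × 10% = 9,100 kr

14,430 kr > 9,100 kr, so the standard income tax governs.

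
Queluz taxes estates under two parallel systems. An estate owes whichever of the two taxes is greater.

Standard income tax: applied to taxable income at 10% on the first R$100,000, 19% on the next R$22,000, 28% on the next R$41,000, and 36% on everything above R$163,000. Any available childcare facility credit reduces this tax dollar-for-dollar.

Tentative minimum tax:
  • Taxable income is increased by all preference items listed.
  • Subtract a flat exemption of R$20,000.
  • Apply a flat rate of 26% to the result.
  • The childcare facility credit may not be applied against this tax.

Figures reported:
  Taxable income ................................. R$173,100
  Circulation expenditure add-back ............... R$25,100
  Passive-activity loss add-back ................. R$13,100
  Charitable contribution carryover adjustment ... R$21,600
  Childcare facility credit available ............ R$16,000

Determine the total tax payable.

Tentative minimum tax:
  Adjusted income: R$173,100 + R$25,100 + R$13,100 + R$21,600 = R$232,900
  Less exemption R$20,000 → base R$212,900
  R$212,900 × 26% = R$55,354

Standard income tax:
  R$100,000 × 10% = R$10,000
  R$22,000 × 19% = R$4,180
  R$41,000 × 28% = R$11,480
  R$10,100 × 36% = R$3,636
  → R$29,296
  Less childcare facility credit R$16,000 → R$13,296

R$55,354 > R$13,296, so the tentative minimum tax is the binding amount.

R$55,354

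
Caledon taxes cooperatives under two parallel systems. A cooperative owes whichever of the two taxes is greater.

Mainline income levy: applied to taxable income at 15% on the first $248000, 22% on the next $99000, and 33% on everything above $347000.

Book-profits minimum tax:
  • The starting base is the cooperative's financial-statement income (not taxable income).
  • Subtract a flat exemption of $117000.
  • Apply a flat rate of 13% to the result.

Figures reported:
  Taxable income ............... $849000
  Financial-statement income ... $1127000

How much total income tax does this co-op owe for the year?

Book-profits minimum tax:
  Base (financial-statement income): $1127000
  Less exemption $117000 → base $1010000
  $1010000 × 13% = $131300

Mainline income levy:
  $248000 × 15% = $37200
  $99000 × 22% = $21780
  $502000 × 33% = $165660
  → $224640

$224640 > $131300, so the mainline income levy governs.

$224640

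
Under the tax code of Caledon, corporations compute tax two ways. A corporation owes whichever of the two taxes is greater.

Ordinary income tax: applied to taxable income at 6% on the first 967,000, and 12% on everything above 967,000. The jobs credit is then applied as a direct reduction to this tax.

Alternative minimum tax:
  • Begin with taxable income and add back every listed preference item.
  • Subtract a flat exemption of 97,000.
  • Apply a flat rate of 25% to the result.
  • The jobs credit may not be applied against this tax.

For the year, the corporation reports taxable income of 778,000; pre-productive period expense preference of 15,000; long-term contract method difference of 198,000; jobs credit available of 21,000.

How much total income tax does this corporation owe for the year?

Alternative minimum tax:
  Adjusted income: 778,000 + 15,000 + 198,000 = 991,000
  Less exemption 97,000 → base 894,000
  894,000 × 25% = 223,500

Ordinary income tax:
  778,000 × 6% = 46,680
  Less jobs credit 21,000 → 25,680

223,500 > 25,680, so the alternative minimum tax is the binding amount.

223,500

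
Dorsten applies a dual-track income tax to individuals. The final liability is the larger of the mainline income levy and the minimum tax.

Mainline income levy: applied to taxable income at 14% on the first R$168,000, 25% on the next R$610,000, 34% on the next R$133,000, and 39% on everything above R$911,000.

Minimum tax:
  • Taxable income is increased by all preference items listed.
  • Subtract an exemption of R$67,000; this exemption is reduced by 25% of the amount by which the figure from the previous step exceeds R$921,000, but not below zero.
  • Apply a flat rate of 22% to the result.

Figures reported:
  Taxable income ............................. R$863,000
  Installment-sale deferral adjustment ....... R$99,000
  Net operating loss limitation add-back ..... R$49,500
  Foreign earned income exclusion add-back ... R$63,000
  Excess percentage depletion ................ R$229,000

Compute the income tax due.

Minimum tax:
  Adjusted income: R$863,000 + R$99,000 + R$49,500 + R$63,000 + R$229,000 = R$1,303,500
  Exemption: 25% × (R$1,303,500 − R$921,000) = R$95,625 ≥ R$67,000, so the exemption is fully phased out
  Base: R$1,303,500 − R$0 = R$1,303,500
  R$1,303,500 × 22% = R$286,770

Mainline income levy:
  R$168,000 × 14% = R$23,520
  R$610,000 × 25% = R$152,500
  R$85,000 × 34% = R$28,900
  → R$204,920

R$286,770 > R$204,920, so the minimum tax is the binding amount.

R$286,770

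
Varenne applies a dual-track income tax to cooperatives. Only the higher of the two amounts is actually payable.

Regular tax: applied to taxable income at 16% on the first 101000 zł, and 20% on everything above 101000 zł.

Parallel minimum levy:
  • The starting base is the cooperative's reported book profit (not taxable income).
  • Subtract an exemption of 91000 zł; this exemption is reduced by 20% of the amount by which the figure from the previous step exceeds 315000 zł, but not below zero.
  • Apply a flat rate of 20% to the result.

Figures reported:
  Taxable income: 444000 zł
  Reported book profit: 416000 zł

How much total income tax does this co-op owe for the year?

84760 zł

Regular tax:
  101000 zł × 16% = 16160 zł
  343000 zł × 20% = 68600 zł
  → 84760 zł

Parallel minimum levy:
  Base (reported book profit): 416000 zł
  Exemption: 91000 zł − 20% × (416000 zł − 315000 zł) = 91000 zł − 20200 zł = 70800 zł
  Base: 416000 zł − 70800 zł = 345200 zł
  345200 zł × 20% = 69040 zł

84760 zł > 69040 zł, so the regular tax governs.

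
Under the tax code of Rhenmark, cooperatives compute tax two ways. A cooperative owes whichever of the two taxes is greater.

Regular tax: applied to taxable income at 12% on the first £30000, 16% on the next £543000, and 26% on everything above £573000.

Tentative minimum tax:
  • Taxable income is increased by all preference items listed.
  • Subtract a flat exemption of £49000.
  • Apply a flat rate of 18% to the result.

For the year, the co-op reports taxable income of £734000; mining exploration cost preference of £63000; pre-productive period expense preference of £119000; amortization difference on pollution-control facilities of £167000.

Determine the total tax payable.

£186120

Regular tax:
  £30000 × 12% = £3600
  £543000 × 16% = £86880
  £161000 × 26% = £41860
  → £132340

Tentative minimum tax:
  Adjusted income: £734000 + £63000 + £119000 + £167000 = £1083000
  Less exemption £49000 → base £1034000
  £1034000 × 18% = £186120

£186120 > £132340, so the tentative minimum tax is the binding amount.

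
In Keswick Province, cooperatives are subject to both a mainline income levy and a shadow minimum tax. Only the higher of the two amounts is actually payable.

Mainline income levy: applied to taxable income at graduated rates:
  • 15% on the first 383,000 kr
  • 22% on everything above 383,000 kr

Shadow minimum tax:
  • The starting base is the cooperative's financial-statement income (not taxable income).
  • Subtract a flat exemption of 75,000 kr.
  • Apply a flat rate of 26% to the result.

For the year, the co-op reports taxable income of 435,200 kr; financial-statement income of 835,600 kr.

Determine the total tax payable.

197,756 kr

Shadow minimum tax:
  Base (financial-statement income): 835,600 kr
  Less exemption 75,000 kr → base 760,600 kr
  760,600 kr × 26% = 197,756 kr

Mainline income levy:
  383,000 kr × 15% = 57,450 kr
  52,200 kr × 22% = 11,484 kr
  → 68,934 kr

197,756 kr > 68,934 kr, so the shadow minimum tax is the binding amount.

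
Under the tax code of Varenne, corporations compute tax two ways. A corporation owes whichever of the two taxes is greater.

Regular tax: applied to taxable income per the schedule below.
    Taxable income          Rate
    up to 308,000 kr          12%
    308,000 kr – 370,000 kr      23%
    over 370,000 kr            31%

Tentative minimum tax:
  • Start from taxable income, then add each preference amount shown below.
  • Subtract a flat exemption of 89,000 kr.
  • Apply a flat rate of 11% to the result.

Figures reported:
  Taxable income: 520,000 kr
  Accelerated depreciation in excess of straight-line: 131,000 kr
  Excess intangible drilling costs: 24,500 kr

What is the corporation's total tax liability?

97,720 kr

Regular tax:
  308,000 kr × 12% = 36,960 kr
  62,000 kr × 23% = 14,260 kr
  150,000 kr × 31% = 46,500 kr
  → 97,720 kr

Tentative minimum tax:
  Adjusted income: 520,000 kr + 131,000 kr + 24,500 kr = 675,500 kr
  Less exemption 89,000 kr → base 586,500 kr
  586,500 kr × 11% = 64,515 kr

97,720 kr > 64,515 kr, so the regular tax governs.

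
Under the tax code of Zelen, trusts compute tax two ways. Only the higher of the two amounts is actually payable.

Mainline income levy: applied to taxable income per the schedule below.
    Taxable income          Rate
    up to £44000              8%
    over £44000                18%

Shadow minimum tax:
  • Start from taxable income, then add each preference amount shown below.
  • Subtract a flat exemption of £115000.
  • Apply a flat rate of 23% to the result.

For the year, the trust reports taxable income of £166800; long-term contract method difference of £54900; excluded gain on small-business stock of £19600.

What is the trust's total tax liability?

£29049

Mainline income levy:
  £44000 × 8% = £3520
  £122800 × 18% = £22104
  → £25624

Shadow minimum tax:
  Adjusted income: £166800 + £54900 + £19600 = £241300
  Less exemption £115000 → base £126300
  £126300 × 23% = £29049

£29049 > £25624, so the shadow minimum tax is the binding amount.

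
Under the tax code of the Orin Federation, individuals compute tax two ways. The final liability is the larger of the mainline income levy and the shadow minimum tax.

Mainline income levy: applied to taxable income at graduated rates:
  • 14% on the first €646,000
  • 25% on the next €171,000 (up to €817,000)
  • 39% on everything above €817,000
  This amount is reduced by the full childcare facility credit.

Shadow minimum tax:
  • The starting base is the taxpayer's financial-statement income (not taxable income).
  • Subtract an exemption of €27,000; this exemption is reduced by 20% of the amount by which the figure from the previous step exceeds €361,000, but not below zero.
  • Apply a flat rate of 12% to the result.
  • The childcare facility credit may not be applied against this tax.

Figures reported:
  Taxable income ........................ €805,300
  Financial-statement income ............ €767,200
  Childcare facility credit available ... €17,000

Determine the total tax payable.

Shadow minimum tax:
  Base (financial-statement income): €767,200
  Exemption: 20% × (€767,200 − €361,000) = €81,240 ≥ €27,000, so the exemption is fully phased out
  Base: €767,200 − €0 = €767,200
  €767,200 × 12% = €92,064

Mainline income levy:
  €646,000 × 14% = €90,440
  €159,300 × 25% = €39,825
  → €130,265
  Less childcare facility credit €17,000 → €113,265

€113,265 > €92,064, so the mainline income levy governs.

€113,265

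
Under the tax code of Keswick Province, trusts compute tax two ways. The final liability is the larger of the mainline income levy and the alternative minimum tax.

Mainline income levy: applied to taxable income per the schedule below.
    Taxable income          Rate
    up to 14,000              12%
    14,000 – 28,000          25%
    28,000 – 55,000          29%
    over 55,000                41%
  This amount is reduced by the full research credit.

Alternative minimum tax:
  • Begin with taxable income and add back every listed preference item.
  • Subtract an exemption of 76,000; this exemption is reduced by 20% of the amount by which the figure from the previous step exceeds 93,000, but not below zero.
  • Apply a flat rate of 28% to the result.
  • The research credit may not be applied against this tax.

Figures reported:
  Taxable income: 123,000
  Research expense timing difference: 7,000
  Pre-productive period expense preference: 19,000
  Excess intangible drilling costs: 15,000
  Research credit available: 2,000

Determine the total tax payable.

38,890

Alternative minimum tax:
  Adjusted income: 123,000 + 7,000 + 19,000 + 15,000 = 164,000
  Exemption: 76,000 − 20% × (164,000 − 93,000) = 76,000 − 14,200 = 61,800
  Base: 164,000 − 61,800 = 102,200
  102,200 × 28% = 28,616

Mainline income levy:
  14,000 × 12% = 1,680
  14,000 × 25% = 3,500
  27,000 × 29% = 7,830
  68,000 × 41% = 27,880
  → 40,890
  Less research credit 2,000 → 38,890

38,890 > 28,616, so the mainline income levy governs.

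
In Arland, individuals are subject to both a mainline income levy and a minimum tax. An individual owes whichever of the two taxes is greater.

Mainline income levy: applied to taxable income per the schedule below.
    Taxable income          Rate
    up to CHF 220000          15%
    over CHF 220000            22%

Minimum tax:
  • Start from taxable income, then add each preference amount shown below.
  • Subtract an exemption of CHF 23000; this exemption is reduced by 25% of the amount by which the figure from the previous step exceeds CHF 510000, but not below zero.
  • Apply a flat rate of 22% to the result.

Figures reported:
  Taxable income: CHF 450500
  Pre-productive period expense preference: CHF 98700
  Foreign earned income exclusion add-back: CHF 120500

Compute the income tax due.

Mainline income levy:
  CHF 220000 × 15% = CHF 33000
  CHF 230500 × 22% = CHF 50710
  → CHF 83710

Minimum tax:
  Adjusted income: CHF 450500 + CHF 98700 + CHF 120500 = CHF 669700
  Exemption: 25% × (CHF 669700 − CHF 510000) = CHF 39925 ≥ CHF 23000, so the exemption is fully phased out
  Base: CHF 669700 − CHF 0 = CHF 669700
  CHF 669700 × 22% = CHF 147334

CHF 147334 > CHF 83710, so the minimum tax is the binding amount.

CHF 147334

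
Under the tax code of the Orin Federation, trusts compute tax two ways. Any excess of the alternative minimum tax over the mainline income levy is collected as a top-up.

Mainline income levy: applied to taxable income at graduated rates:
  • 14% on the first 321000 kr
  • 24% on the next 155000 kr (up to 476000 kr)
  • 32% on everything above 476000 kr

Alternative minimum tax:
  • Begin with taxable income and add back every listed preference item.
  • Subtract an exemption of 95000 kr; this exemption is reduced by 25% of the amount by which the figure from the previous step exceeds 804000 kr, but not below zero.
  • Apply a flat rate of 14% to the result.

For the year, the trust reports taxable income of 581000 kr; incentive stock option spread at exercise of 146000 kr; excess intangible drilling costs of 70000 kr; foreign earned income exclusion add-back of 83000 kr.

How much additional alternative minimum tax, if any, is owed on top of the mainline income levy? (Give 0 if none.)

0 kr

Alternative minimum tax:
  Adjusted income: 581000 kr + 146000 kr + 70000 kr + 83000 kr = 880000 kr
  Exemption: 95000 kr − 25% × (880000 kr − 804000 kr) = 95000 kr − 19000 kr = 76000 kr
  Base: 880000 kr − 76000 kr = 804000 kr
  804000 kr × 14% = 112560 kr

Mainline income levy:
  321000 kr × 14% = 44940 kr
  155000 kr × 24% = 37200 kr
  105000 kr × 32% = 33600 kr
  → 115740 kr

112560 kr ≤ 115740 kr, so no add-on is due.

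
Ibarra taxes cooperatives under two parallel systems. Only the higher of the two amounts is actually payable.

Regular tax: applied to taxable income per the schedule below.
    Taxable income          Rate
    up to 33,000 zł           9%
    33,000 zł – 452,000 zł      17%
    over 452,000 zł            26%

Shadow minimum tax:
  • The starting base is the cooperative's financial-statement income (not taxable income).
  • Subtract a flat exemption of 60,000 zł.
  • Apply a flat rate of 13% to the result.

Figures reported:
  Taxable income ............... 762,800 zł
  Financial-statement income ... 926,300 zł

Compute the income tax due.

155,008 zł

Shadow minimum tax:
  Base (financial-statement income): 926,300 zł
  Less exemption 60,000 zł → base 866,300 zł
  866,300 zł × 13% = 112,619 zł

Regular tax:
  33,000 zł × 9% = 2,970 zł
  419,000 zł × 17% = 71,230 zł
  310,800 zł × 26% = 80,808 zł
  → 155,008 zł

155,008 zł > 112,619 zł, so the regular tax governs.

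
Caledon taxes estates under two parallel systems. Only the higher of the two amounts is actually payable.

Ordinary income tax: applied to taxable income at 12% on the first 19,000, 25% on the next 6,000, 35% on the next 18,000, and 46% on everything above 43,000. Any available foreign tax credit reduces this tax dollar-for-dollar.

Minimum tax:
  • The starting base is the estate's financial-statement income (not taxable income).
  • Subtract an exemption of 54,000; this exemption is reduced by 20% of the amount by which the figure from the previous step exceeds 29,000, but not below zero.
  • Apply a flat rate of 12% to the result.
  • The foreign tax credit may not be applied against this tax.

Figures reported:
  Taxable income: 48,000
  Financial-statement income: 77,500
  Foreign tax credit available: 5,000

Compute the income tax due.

Ordinary income tax:
  19,000 × 12% = 2,280
  6,000 × 25% = 1,500
  18,000 × 35% = 6,300
  5,000 × 46% = 2,300
  → 12,380
  Less foreign tax credit 5,000 → 7,380

Minimum tax:
  Base (financial-statement income): 77,500
  Exemption: 54,000 − 20% × (77,500 − 29,000) = 54,000 − 9,700 = 44,300
  Base: 77,500 − 44,300 = 33,200
  33,200 × 12% = 3,984

7,380 > 3,984, so the ordinary income tax governs.

7,380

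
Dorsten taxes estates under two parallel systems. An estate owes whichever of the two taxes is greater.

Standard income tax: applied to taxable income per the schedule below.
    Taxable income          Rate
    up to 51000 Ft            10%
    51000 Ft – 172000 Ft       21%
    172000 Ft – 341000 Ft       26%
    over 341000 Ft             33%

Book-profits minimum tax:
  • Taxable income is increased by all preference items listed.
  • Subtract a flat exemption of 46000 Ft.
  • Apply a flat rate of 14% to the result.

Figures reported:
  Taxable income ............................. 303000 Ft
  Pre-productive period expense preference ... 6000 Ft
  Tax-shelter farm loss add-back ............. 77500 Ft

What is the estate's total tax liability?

64570 Ft

Standard income tax:
  51000 Ft × 10% = 5100 Ft
  121000 Ft × 21% = 25410 Ft
  131000 Ft × 26% = 34060 Ft
  → 64570 Ft

Book-profits minimum tax:
  Adjusted income: 303000 Ft + 6000 Ft + 77500 Ft = 386500 Ft
  Less exemption 46000 Ft → base 340500 Ft
  340500 Ft × 14% = 47670 Ft

64570 Ft > 47670 Ft, so the standard income tax governs.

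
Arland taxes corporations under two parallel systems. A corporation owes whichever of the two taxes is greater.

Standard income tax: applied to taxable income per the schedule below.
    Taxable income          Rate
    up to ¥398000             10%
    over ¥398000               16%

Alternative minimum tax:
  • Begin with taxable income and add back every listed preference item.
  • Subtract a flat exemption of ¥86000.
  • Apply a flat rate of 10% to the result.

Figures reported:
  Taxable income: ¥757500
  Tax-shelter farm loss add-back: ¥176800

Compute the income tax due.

Standard income tax:
  ¥398000 × 10% = ¥39800
  ¥359500 × 16% = ¥57520
  → ¥97320

Alternative minimum tax:
  Adjusted income: ¥757500 + ¥176800 = ¥934300
  Less exemption ¥86000 → base ¥848300
  ¥848300 × 10% = ¥84830

¥97320 > ¥84830, so the standard income tax governs.

¥97320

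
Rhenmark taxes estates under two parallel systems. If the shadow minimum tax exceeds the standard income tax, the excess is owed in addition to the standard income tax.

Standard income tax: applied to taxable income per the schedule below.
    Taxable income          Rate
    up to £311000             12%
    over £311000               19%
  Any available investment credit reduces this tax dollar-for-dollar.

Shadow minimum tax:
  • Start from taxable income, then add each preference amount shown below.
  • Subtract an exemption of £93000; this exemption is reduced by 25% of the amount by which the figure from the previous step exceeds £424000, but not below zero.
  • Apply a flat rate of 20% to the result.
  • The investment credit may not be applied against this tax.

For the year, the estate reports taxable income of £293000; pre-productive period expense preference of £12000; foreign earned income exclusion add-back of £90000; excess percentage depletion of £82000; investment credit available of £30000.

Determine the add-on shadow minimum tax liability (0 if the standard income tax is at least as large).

£74290

Shadow minimum tax:
  Adjusted income: £293000 + £12000 + £90000 + £82000 = £477000
  Exemption: £93000 − 25% × (£477000 − £424000) = £93000 − £13250 = £79750
  Base: £477000 − £79750 = £397250
  £397250 × 20% = £79450

Standard income tax:
  £293000 × 12% = £35160
  Less investment credit £30000 → £5160

Excess of shadow minimum tax over standard income tax: £79450 − £5160 = £74290.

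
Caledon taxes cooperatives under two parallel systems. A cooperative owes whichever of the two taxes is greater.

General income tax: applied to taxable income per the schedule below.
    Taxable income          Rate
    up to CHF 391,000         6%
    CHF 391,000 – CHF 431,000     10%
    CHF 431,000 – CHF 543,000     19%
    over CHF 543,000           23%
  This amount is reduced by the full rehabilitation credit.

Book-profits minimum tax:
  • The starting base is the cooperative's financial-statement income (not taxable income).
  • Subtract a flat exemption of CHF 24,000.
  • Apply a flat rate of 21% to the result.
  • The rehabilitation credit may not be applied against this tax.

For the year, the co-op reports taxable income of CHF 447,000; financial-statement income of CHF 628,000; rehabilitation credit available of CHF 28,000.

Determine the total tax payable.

General income tax:
  CHF 391,000 × 6% = CHF 23,460
  CHF 40,000 × 10% = CHF 4,000
  CHF 16,000 × 19% = CHF 3,040
  → CHF 30,500
  Less rehabilitation credit CHF 28,000 → CHF 2,500

Book-profits minimum tax:
  Base (financial-statement income): CHF 628,000
  Less exemption CHF 24,000 → base CHF 604,000
  CHF 604,000 × 21% = CHF 126,840

CHF 126,840 > CHF 2,500, so the book-profits minimum tax is the binding amount.

CHF 126,840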